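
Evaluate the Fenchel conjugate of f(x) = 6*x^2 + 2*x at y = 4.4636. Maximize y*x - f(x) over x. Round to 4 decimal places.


f*(y) = sup_x {y*x - a*x^2 - b*x} = sup_x {(y-b)*x - a*x^2}
FOC: (y - b) - 2a*x = 0 => x* = (y - b)/(2a)
x* = (4.4636 - 2)/(2*6) = 0.2053
f*(4.4636) = (y-b)^2/(4a) = (4.4636 - 2)^2/(4*6)
= 6.0693/24 = 0.2529


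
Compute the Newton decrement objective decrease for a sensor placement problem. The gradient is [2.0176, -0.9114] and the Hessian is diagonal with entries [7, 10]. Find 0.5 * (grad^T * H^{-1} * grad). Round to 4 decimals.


Step 1: H is diagonal, so H^(-1) * g = [0.2882, -0.0911].
Step 2: g^T H^(-1) g = sum_i g_i^2 / H_ii
  = (2.0176)^2/7 + (-0.9114)^2/10
  = 0.5815 + 0.0831 = 0.6646
Step 3: Objective decrease = 0.5 * g^T H^(-1) g = 0.3323


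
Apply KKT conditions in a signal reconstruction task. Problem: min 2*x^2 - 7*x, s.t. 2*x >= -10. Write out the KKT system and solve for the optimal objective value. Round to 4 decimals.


Step 1: Try lambda = 0 (constraint inactive).
Stationarity: 2*2*x - 7 = 0
x* = 7/(2*2) = 1.75
Check constraint: 2*1.75 = 3.5 >= -10 -- satisfied.
Step 2: Compute optimal value.
f(x*) = 2*1.75^2 - 7*1.75 = -6.125


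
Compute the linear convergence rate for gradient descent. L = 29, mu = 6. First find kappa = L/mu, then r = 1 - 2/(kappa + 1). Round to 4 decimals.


Step 1: Compute the condition number.
kappa = L/mu = 29/6 = 4.8333
Step 2: Compute the convergence rate.
r = 1 - 2/(kappa + 1) = 1 - 2*mu/(L + mu) = (L - mu)/(L + mu) = 23/35 = 0.6571


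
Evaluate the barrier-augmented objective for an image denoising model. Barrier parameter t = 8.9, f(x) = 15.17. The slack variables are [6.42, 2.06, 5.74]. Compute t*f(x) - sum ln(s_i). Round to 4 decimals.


Step 1: Compute log-barrier.
ln values: [1.8594, 0.7227, 1.7475]
phi = -(1.8594 + 0.7227 + 1.7475) = -4.3296
Step 2: Compute augmented objective.
t*f(x) = 8.9*15.17 = 135.013
Total = 135.013 - 4.3296 = 130.6834


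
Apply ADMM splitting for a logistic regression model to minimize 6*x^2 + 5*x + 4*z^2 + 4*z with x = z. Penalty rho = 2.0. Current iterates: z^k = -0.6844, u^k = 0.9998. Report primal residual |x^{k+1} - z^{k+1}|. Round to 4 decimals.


ADMM iteration with rho = 2.0, z^k = -0.6844, u^k = 0.9998
Step 1: x-update.
Minimize 6*x^2 + 5*x + (2.0/2)*(x + 0.6844 + 0.9998)^2
FOC: (2*6 + 2.0)*x = -5 + 2.0*(-0.6844 - 0.9998)
x^{k+1} = -0.5977
Step 2: z-update.
Minimize 4*z^2 + 4*z + (2.0/2)*(-0.5977 - z + 0.9998)^2
FOC: (2*4 + 2.0)*z = -4 + 2.0*(-0.5977 + 0.9998)
z^{k+1} = -0.3196
Step 3: u-update.
u^{k+1} = 0.9998 - 0.5977 + 0.3196 = 0.7216
Step 4: Primal residual = |-0.5977 + 0.3196| = 0.2782


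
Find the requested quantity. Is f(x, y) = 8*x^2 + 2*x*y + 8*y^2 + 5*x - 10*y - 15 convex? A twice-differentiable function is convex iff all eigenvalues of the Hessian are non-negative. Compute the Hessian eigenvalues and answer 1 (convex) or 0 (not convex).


The Hessian of f(x,y) = 8*x^2 + 2*x*y + 8*y^2 + 5*x - 10*y - 15 is:
H = [[16, 2], [2, 16]]
Trace = 16 + 16 = 32
Determinant = 16*16 - (2)^2 = 252
Discriminant = (32)^2 - 4*252 = 16.0
Eigenvalues: lambda_1 = 14.0, lambda_2 = 18.0
The function is convex.

1


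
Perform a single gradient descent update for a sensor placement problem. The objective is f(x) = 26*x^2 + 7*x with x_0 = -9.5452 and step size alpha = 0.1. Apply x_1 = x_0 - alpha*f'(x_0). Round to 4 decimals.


We compute the gradient at x_0 and apply the update.
f'(x) = 52*x + 7
f'(-9.5452) = 52*-9.5452 + 7 = -489.3504
x_1 = -9.5452 - 0.1*-489.3504 = 39.3898


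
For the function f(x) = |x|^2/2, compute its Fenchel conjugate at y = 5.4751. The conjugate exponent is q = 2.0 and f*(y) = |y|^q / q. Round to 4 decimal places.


The conjugate exponent q satisfies 1/p + 1/q = 1.
p = 2, so q = 2/(2 - 1) = 2.0
|y|^q = 5.4751^2.0 = 29.9767
f*(5.4751) = 29.9767 / 2.0 = 14.9884


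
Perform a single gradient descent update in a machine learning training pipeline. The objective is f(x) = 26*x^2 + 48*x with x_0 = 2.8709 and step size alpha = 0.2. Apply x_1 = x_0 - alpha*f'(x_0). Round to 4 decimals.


We compute the gradient at x_0 and apply the update.
f'(x) = 52*x + 48
f'(2.8709) = 52*2.8709 + 48 = 197.2868
x_1 = 2.8709 - 0.2*197.2868 = -36.5865


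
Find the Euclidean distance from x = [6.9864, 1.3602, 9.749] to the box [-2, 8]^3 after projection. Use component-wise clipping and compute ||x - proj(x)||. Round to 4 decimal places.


Project each component onto [-2, 8].
clip(6.9864) = 6.9864, clip(1.3602) = 1.3602, clip(9.749) = 8.0
Projection = [6.9864, 1.3602, 8.0]
Squared diffs: [0.0, 0.0, 3.059]
Distance = sqrt(3.059) = 1.749


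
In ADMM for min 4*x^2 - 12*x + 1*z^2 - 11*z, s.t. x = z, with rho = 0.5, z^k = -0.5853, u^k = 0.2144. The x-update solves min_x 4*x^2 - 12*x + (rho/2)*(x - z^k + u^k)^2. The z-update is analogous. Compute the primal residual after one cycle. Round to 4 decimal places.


ADMM iteration with rho = 0.5, z^k = -0.5853, u^k = 0.2144
Step 1: x-update.
Minimize 4*x^2 - 12*x + (0.5/2)*(x + 0.5853 + 0.2144)^2
FOC: (2*4 + 0.5)*x = 12 + 0.5*(-0.5853 - 0.2144)
x^{k+1} = 1.3647
Step 2: z-update.
Minimize 1*z^2 - 11*z + (0.5/2)*(1.3647 - z + 0.2144)^2
FOC: (2*1 + 0.5)*z = 11 + 0.5*(1.3647 + 0.2144)
z^{k+1} = 4.7158
Step 3: u-update.
u^{k+1} = 0.2144 + 1.3647 - 4.7158 = -3.1367
Step 4: Primal residual = |1.3647 - 4.7158| = 3.3511


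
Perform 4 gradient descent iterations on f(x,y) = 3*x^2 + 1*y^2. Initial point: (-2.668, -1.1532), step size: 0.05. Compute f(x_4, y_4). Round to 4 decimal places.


Gradient descent on f(x,y) = 3*x^2 + 1*y^2.
Starting point: (-2.668, -1.1532), alpha = 0.05
Step 1: grad_x = 2*3*-2.668 = -16.008, grad_y = 2*1*-1.1532 = -2.3064
  x_1 = -2.668 - 0.05*-16.008 = -1.8676
  y_1 = -1.1532 - 0.05*-2.3064 = -1.0379
Step 2: grad_x = 2*3*-1.8676 = -11.2056, grad_y = 2*1*-1.0379 = -2.0758
  x_2 = -1.8676 - 0.05*-11.2056 = -1.3073
  y_2 = -1.0379 - 0.05*-2.0758 = -0.9341
Step 3: grad_x = 2*3*-1.3073 = -7.8439, grad_y = 2*1*-0.9341 = -1.8682
  x_3 = -1.3073 - 0.05*-7.8439 = -0.9151
  y_3 = -0.9341 - 0.05*-1.8682 = -0.8407
Step 4: grad_x = 2*3*-0.9151 = -5.4907, grad_y = 2*1*-0.8407 = -1.6814
  x_4 = -0.9151 - 0.05*-5.4907 = -0.6406
  y_4 = -0.8407 - 0.05*-1.6814 = -0.7566
f(-0.6406, -0.7566) = 3*(-0.6406)^2 + 1*(-0.7566)^2 = 1.8035


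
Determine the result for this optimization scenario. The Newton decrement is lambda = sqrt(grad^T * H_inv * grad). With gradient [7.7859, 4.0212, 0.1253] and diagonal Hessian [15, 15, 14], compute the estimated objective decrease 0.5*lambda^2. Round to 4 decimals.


Step 1: H is diagonal, so H^(-1) * g = [0.5191, 0.2681, 0.009].
Step 2: g^T H^(-1) g = sum_i g_i^2 / H_ii
  = (7.7859)^2/15 + (4.0212)^2/15 + (0.1253)^2/14
  = 4.0413 + 1.078 + 0.0011 = 5.1205
Step 3: Objective decrease = 0.5 * g^T H^(-1) g = 2.5602


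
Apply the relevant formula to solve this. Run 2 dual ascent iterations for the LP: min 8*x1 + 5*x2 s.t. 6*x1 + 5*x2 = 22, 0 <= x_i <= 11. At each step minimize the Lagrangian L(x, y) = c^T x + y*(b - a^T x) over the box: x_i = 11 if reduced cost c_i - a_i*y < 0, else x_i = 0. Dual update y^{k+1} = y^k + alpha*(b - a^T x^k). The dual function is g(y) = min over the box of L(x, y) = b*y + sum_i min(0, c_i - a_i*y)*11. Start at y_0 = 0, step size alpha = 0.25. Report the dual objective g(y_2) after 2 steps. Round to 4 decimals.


Dual ascent for LP: min 8*x1 + 5*x2, 6*x1 + 5*x2 = 22, 0 <= x_i <= 11
Step 1: y^k = 0.0, reduced costs: (8.0, 5.0)
  x^k = (0.0, 0.0), subgradient = b - a^T x = 22.0
  y^{k+1} = 0.0 + 0.25*22.0 = 5.5
Step 2: y^k = 5.5, reduced costs: (-25.0, -22.5)
  x^k = (11.0, 11.0), subgradient = b - a^T x = -99.0
  y^{k+1} = 5.5 + 0.25*-99.0 = -19.25
Dual objective at y_2 = -19.25: reduced costs (123.5, 101.25), box minimizer x = (0.0, 0.0)
g(y_2) = b*y + (c1 - a1*y)*x1 + (c2 - a2*y)*x2 = 22*(-19.25) + 123.5*0.0 + 101.25*0.0 = -423.5 + 0.0 + 0.0 = -423.5


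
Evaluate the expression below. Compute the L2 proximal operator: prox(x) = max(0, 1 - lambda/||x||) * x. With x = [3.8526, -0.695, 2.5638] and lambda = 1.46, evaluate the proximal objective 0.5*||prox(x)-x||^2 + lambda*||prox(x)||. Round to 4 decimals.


Step 1: Compute ||x||.
||x|| = 4.6796
Step 2: Compute scaling factor.
scale = max(0, 1 - 1.46/4.6796) = 0.688
Step 3: prox(x) = [2.6506, -0.4782, 1.7639]
||prox(x)|| = 3.2196
Step 4: Proximal objective.
0.5*||prox-x||^2 = 1.0658
lambda*||prox|| = 4.7006
Total = 5.7664


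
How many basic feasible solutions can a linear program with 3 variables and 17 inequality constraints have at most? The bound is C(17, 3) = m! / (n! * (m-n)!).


Each vertex corresponds to some choice of n active constraints out of m, so the number of vertices is at most C(m, n) = m! / (n!(m-n)!).
m = 17, n = 3
Numerator: 17 * 16 * 15
Denominator: 3! = 6
C(17, 3) = 680


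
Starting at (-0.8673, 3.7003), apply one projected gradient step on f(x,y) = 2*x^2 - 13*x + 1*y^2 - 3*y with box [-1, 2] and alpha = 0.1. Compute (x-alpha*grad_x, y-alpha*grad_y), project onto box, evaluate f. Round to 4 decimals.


Step 1: Compute gradient at (-0.8673, 3.7003).
grad_x = 2*2*-0.8673 - 13 = -16.4692
grad_y = 2*1*3.7003 - 3 = 4.4006
Step 2: Gradient step.
x_raw = -0.8673 - 0.1*-16.4692 = 0.7796
y_raw = 3.7003 - 0.1*4.4006 = 3.2602
Step 3: Project onto [-1, 2].
x_proj = clip(0.7796) = 0.7796
y_proj = clip(3.2602) = 2.0
Step 4: Evaluate f.
f(0.7796, 2.0) = -10.9194


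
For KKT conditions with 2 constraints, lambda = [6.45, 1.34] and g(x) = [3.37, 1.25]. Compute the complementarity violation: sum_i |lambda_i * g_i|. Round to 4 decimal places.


KKT complementary slackness check:
lambda_1 * g_1 = 6.45 * 3.37 = 21.7365
lambda_2 * g_2 = 1.34 * 1.25 = 1.675
Total violation = 21.7365 + 1.675 = 23.4115


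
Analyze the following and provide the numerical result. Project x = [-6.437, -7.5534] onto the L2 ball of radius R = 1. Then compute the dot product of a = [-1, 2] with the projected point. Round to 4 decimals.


Step 1: Compute ||x|| (intermediates to 6 decimals).
||x|| = sqrt((-6.437)^2 + (-7.5534)^2) = 9.924153
Step 2: Project.
Since ||x|| > R, scale = R/||x|| = 1/9.924153 = 0.100764, proj(x) = scale * x
proj(x) = [-0.648618, -0.761111]
Step 3: Dot product.
a^T * proj(x) = -1*(-0.648618) + 2*(-0.761111) = -0.8736


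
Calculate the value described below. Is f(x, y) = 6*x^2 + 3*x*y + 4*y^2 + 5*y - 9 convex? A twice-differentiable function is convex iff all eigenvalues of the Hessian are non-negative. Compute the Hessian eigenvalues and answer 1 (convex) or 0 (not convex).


The Hessian of f(x,y) = 6*x^2 + 3*x*y + 4*y^2 + 5*y - 9 is:
H = [[12, 3], [3, 8]]
Trace = 12 + 8 = 20
Determinant = 12*8 - (3)^2 = 87
Discriminant = (20)^2 - 4*87 = 52.0
Eigenvalues: lambda_1 = 6.3944, lambda_2 = 13.6056
The function is convex.

1


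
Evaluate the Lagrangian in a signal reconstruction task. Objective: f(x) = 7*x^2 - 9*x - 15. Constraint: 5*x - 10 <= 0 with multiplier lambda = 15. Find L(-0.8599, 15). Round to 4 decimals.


Step 1: Evaluate f(x).
f(-0.8599) = 7*(-0.8599)^2 - 9*(-0.8599) - 15 = -2.0849
Step 2: Evaluate g(x).
g(-0.8599) = 5*-0.8599 - 10 = -14.2995
Step 3: Compute Lagrangian.
L = -2.0849 + 15*-14.2995 = -216.5774


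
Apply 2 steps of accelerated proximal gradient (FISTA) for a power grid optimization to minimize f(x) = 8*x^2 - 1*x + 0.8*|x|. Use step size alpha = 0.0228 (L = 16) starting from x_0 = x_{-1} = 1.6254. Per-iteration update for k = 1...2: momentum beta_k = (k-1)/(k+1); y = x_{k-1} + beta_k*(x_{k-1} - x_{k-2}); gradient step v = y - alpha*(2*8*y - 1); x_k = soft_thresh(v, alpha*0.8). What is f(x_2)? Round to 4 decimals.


FISTA on f(x) = 8*x^2 - 1*x + 0.8*|x|
L = 16, alpha = 0.0228
Iteration 1: beta = 0.0, y = 1.6254 + 0.0*(1.6254 - 1.6254) = 1.6254
  grad(y) = 25.0064, v = y - alpha*grad = 1.0553
  prox(v) = soft_thresh(1.0553, 0.0182) = 1.037
Iteration 2: beta = 0.3333, y = 1.037 + 0.3333*(1.037 - 1.6254) = 0.8409
  grad(y) = 12.4542, v = y - alpha*grad = 0.5569
  prox(v) = soft_thresh(0.5569, 0.0182) = 0.5387
f(x_2) = 8*0.5387^2 - 1*0.5387 + 0.8*|0.5387| = 2.2138


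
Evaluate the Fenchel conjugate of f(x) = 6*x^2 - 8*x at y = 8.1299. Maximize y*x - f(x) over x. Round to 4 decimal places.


f*(y) = sup_x {y*x - a*x^2 - b*x} = sup_x {(y-b)*x - a*x^2}
FOC: (y - b) - 2a*x = 0 => x* = (y - b)/(2a)
x* = (8.1299 + 8)/(2*6) = 1.3442
f*(8.1299) = (y-b)^2/(4a) = (8.1299 + 8)^2/(4*6)
= 260.1737/24 = 10.8406


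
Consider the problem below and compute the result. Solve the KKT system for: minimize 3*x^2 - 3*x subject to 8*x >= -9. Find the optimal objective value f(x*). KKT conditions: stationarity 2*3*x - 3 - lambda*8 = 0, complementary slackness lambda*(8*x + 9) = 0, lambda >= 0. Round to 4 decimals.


Step 1: Try lambda = 0 (constraint inactive).
Stationarity: 2*3*x - 3 = 0
x* = 3/(2*3) = 0.5
Check constraint: 8*0.5 = 4.0 >= -9 -- satisfied.
Step 2: Compute optimal value.
f(x*) = 3*0.5^2 - 3*0.5 = -0.75


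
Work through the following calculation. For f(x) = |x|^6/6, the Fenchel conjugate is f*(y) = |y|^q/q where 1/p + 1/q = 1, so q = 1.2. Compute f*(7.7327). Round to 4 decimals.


The conjugate exponent q satisfies 1/p + 1/q = 1.
p = 6, so q = 6/(6 - 1) = 1.2
|y|^q = 7.7327^1.2 = 11.6412
f*(7.7327) = 11.6412 / 1.2 = 9.701


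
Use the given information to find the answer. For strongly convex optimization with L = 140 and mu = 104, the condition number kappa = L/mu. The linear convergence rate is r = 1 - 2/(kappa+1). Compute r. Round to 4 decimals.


Step 1: Compute the condition number.
kappa = L/mu = 140/104 = 1.3462
Step 2: Compute the convergence rate.
r = 1 - 2/(kappa + 1) = 1 - 2*mu/(L + mu) = (L - mu)/(L + mu) = 36/244 = 0.1475


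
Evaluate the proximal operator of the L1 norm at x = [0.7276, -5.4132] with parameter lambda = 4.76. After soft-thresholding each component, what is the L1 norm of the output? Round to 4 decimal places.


Soft-thresholding with lambda = 4.76:
prox(0.7276) = sign(0.7276)*max(|0.7276| - 4.76, 0) = 0.0
prox(-5.4132) = sign(-5.4132)*max(|-5.4132| - 4.76, 0) = -0.6532
prox(x) = [0.0, -0.6532]
||prox(x)||_1 = 0.0 + 0.6532 = 0.6532


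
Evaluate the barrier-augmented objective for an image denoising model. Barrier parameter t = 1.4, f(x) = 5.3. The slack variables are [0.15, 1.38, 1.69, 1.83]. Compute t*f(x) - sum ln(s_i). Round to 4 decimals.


Step 1: Compute log-barrier.
ln values: [-1.8971, 0.3221, 0.5247, 0.6043]
phi = -(-1.8971 + 0.3221 + 0.5247 + 0.6043) = 0.446
Step 2: Compute augmented objective.
t*f(x) = 1.4*5.3 = 7.42
Total = 7.42 + 0.446 = 7.866


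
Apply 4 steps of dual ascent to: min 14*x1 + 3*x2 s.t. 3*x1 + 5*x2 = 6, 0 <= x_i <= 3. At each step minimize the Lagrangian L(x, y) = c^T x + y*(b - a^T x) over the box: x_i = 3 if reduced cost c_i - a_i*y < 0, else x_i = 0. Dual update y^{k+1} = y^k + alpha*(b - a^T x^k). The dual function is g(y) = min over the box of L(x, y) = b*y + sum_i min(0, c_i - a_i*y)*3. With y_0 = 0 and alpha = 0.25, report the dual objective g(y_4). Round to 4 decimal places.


Dual ascent for LP: min 14*x1 + 3*x2, 3*x1 + 5*x2 = 6, 0 <= x_i <= 3
Step 1: y^k = 0.0, reduced costs: (14.0, 3.0)
  x^k = (0.0, 0.0), subgradient = b - a^T x = 6.0
  y^{k+1} = 0.0 + 0.25*6.0 = 1.5
Step 2: y^k = 1.5, reduced costs: (9.5, -4.5)
  x^k = (0.0, 3.0), subgradient = b - a^T x = -9.0
  y^{k+1} = 1.5 + 0.25*-9.0 = -0.75
Step 3: y^k = -0.75, reduced costs: (16.25, 6.75)
  x^k = (0.0, 0.0), subgradient = b - a^T x = 6.0
  y^{k+1} = -0.75 + 0.25*6.0 = 0.75
Step 4: y^k = 0.75, reduced costs: (11.75, -0.75)
  x^k = (0.0, 3.0), subgradient = b - a^T x = -9.0
  y^{k+1} = 0.75 + 0.25*-9.0 = -1.5
Dual objective at y_4 = -1.5: reduced costs (18.5, 10.5), box minimizer x = (0.0, 0.0)
g(y_4) = b*y + (c1 - a1*y)*x1 + (c2 - a2*y)*x2 = 6*(-1.5) + 18.5*0.0 + 10.5*0.0 = -9.0 + 0.0 + 0.0 = -9.0


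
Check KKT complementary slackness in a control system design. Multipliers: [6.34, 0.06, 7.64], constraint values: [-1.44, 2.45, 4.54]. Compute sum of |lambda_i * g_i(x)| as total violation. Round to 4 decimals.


KKT complementary slackness check:
lambda_1 * g_1 = 6.34 * -1.44 = -9.1296
lambda_2 * g_2 = 0.06 * 2.45 = 0.147
lambda_3 * g_3 = 7.64 * 4.54 = 34.6856
Total violation = 9.1296 + 0.147 + 34.6856 = 43.9622


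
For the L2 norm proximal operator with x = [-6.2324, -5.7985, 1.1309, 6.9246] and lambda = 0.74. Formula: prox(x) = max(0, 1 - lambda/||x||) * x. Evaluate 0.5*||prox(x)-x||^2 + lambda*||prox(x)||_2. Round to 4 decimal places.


Step 1: Compute ||x||.
||x|| = 11.0315
Step 2: Compute scaling factor.
scale = max(0, 1 - 0.74/11.0315) = 0.9329
Step 3: prox(x) = [-5.8143, -5.4095, 1.055, 6.4601]
||prox(x)|| = 10.2915
Step 4: Proximal objective.
0.5*||prox-x||^2 = 0.2738
lambda*||prox|| = 7.6157
Total = 7.8895


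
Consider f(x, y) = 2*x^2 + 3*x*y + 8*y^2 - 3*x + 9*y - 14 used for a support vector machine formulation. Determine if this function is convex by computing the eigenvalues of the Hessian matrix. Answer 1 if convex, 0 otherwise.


The Hessian of f(x,y) = 2*x^2 + 3*x*y + 8*y^2 - 3*x + 9*y - 14 is:
H = [[4, 3], [3, 16]]
Trace = 4 + 16 = 20
Determinant = 4*16 - (3)^2 = 55
Discriminant = (20)^2 - 4*55 = 180.0
Eigenvalues: lambda_1 = 3.2918, lambda_2 = 16.7082
The function is convex.

1


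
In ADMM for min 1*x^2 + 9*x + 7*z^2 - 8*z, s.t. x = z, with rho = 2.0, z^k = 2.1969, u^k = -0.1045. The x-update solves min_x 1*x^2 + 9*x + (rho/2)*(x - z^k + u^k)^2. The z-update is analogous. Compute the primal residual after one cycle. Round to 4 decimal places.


ADMM iteration with rho = 2.0, z^k = 2.1969, u^k = -0.1045
Step 1: x-update.
Minimize 1*x^2 + 9*x + (2.0/2)*(x - 2.1969 - 0.1045)^2
FOC: (2*1 + 2.0)*x = -9 + 2.0*(2.1969 + 0.1045)
x^{k+1} = -1.0993
Step 2: z-update.
Minimize 7*z^2 - 8*z + (2.0/2)*(-1.0993 - z - 0.1045)^2
FOC: (2*7 + 2.0)*z = 8 + 2.0*(-1.0993 - 0.1045)
z^{k+1} = 0.3495
Step 3: u-update.
u^{k+1} = -0.1045 - 1.0993 - 0.3495 = -1.5533
Step 4: Primal residual = |-1.0993 - 0.3495| = 1.4488


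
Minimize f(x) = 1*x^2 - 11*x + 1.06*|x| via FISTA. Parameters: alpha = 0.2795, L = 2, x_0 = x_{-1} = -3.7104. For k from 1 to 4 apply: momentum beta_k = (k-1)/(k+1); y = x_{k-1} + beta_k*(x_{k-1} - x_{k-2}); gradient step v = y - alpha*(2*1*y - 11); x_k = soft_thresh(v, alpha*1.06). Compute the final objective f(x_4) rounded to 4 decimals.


FISTA on f(x) = 1*x^2 - 11*x + 1.06*|x|
L = 2, alpha = 0.2795
Iteration 1: beta = 0.0, y = -3.7104 + 0.0*(-3.7104 + 3.7104) = -3.7104
  grad(y) = -18.4208, v = y - alpha*grad = 1.4382
  prox(v) = soft_thresh(1.4382, 0.2963) = 1.1419
Iteration 2: beta = 0.3333, y = 1.1419 + 0.3333*(1.1419 + 3.7104) = 2.7594
  grad(y) = -5.4812, v = y - alpha*grad = 4.2914
  prox(v) = soft_thresh(4.2914, 0.2963) = 3.9951
Iteration 3: beta = 0.5, y = 3.9951 + 0.5*(3.9951 - 1.1419) = 5.4217
  grad(y) = -0.1566, v = y - alpha*grad = 5.4655
  prox(v) = soft_thresh(5.4655, 0.2963) = 5.1692
Iteration 4: beta = 0.6, y = 5.1692 + 0.6*(5.1692 - 3.9951) = 5.8737
  grad(y) = 0.7473, v = y - alpha*grad = 5.6648
  prox(v) = soft_thresh(5.6648, 0.2963) = 5.3685
f(x_4) = 1*5.3685^2 - 11*5.3685 + 1.06*|5.3685| = -24.5421


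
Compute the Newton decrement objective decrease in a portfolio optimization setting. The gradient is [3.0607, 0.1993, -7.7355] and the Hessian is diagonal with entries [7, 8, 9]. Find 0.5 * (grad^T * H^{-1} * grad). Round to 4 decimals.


Step 1: H is diagonal, so H^(-1) * g = [0.4372, 0.0249, -0.8595].
Step 2: g^T H^(-1) g = sum_i g_i^2 / H_ii
  = (3.0607)^2/7 + (0.1993)^2/8 + (-7.7355)^2/9
  = 1.3383 + 0.005 + 6.6487 = 7.9919
Step 3: Objective decrease = 0.5 * g^T H^(-1) g = 3.9959


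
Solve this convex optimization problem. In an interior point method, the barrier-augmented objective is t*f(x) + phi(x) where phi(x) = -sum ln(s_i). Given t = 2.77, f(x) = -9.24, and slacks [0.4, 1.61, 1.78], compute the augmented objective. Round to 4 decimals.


Step 1: Compute log-barrier.
ln values: [-0.9163, 0.4762, 0.5766]
phi = -(-0.9163 + 0.4762 + 0.5766) = -0.1366
Step 2: Compute augmented objective.
t*f(x) = 2.77*-9.24 = -25.5948
Total = -25.5948 - 0.1366 = -25.7314


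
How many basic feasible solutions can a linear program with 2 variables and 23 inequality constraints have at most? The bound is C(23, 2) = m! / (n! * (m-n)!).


Each vertex corresponds to some choice of n active constraints out of m, so the number of vertices is at most C(m, n) = m! / (n!(m-n)!).
m = 23, n = 2
Numerator: 23 * 22
Denominator: 2! = 2
C(23, 2) = 253


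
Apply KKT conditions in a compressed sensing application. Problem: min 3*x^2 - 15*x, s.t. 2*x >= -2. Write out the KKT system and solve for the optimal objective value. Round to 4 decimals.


Step 1: Try lambda = 0 (constraint inactive).
Stationarity: 2*3*x - 15 = 0
x* = 15/(2*3) = 2.5
Check constraint: 2*2.5 = 5.0 >= -2 -- satisfied.
Step 2: Compute optimal value.
f(x*) = 3*2.5^2 - 15*2.5 = -18.75


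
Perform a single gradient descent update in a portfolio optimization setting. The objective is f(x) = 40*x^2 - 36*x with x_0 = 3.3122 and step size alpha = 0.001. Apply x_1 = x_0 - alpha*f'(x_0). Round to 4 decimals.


We compute the gradient at x_0 and apply the update.
f'(x) = 80*x - 36
f'(3.3122) = 80*3.3122 - 36 = 228.976
x_1 = 3.3122 - 0.001*228.976 = 3.0832


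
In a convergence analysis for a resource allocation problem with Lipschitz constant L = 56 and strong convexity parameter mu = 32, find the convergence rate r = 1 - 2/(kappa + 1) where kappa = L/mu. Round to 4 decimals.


Step 1: Compute the condition number.
kappa = L/mu = 56/32 = 1.75
Step 2: Compute the convergence rate.
r = 1 - 2/(kappa + 1) = 1 - 2*mu/(L + mu) = (L - mu)/(L + mu) = 24/88 = 0.2727


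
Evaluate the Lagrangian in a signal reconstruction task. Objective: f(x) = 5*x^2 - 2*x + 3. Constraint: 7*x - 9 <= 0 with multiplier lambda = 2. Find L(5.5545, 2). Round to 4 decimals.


Step 1: Evaluate f(x).
f(5.5545) = 5*5.5545^2 - 2*5.5545 + 3 = 146.1534
Step 2: Evaluate g(x).
g(5.5545) = 7*5.5545 - 9 = 29.8815
Step 3: Compute Lagrangian.
L = 146.1534 + 2*29.8815 = 205.9164


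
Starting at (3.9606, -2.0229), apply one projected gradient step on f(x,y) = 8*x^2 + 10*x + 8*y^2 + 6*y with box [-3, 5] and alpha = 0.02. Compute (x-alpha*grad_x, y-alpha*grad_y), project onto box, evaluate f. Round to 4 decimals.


Step 1: Compute gradient at (3.9606, -2.0229).
grad_x = 2*8*3.9606 + 10 = 73.3696
grad_y = 2*8*-2.0229 + 6 = -26.3664
Step 2: Gradient step.
x_raw = 3.9606 - 0.02*73.3696 = 2.4932
y_raw = -2.0229 - 0.02*-26.3664 = -1.4956
Step 3: Project onto [-3, 5].
x_proj = clip(2.4932) = 2.4932
y_proj = clip(-1.4956) = -1.4956
Step 4: Evaluate f.
f(2.4932, -1.4956) = 83.5812


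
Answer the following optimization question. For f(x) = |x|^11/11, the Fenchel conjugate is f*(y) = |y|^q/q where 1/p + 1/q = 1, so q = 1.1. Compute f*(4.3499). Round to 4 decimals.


The conjugate exponent q satisfies 1/p + 1/q = 1.
p = 11, so q = 11/(11 - 1) = 1.1
|y|^q = 4.3499^1.1 = 5.0388
f*(4.3499) = 5.0388 / 1.1 = 4.5807


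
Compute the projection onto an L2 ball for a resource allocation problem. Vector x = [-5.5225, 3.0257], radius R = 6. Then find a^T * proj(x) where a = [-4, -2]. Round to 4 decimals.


Step 1: Compute ||x|| (intermediates to 6 decimals).
||x|| = sqrt((-5.5225)^2 + 3.0257^2) = 6.297052
Step 2: Project.
Since ||x|| > R, scale = R/||x|| = 6/6.297052 = 0.952827, proj(x) = scale * x
proj(x) = [-5.261987, 2.882969]
Step 3: Dot product.
a^T * proj(x) = -4*(-5.261987) - 2*2.882969 = 15.282


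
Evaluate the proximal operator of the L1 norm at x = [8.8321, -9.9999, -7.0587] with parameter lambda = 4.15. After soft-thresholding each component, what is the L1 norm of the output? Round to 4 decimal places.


Soft-thresholding with lambda = 4.15:
prox(8.8321) = sign(8.8321)*max(|8.8321| - 4.15, 0) = 4.6821
prox(-9.9999) = sign(-9.9999)*max(|-9.9999| - 4.15, 0) = -5.8499
prox(-7.0587) = sign(-7.0587)*max(|-7.0587| - 4.15, 0) = -2.9087
prox(x) = [4.6821, -5.8499, -2.9087]
||prox(x)||_1 = 4.6821 + 5.8499 + 2.9087 = 13.4407


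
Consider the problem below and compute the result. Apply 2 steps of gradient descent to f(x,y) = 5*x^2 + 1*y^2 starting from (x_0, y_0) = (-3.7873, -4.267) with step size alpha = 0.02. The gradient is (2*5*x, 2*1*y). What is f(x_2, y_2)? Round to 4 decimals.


Gradient descent on f(x,y) = 5*x^2 + 1*y^2.
Starting point: (-3.7873, -4.267), alpha = 0.02
Step 1: grad_x = 2*5*-3.7873 = -37.873, grad_y = 2*1*-4.267 = -8.534
  x_1 = -3.7873 - 0.02*-37.873 = -3.0298
  y_1 = -4.267 - 0.02*-8.534 = -4.0963
Step 2: grad_x = 2*5*-3.0298 = -30.2984, grad_y = 2*1*-4.0963 = -8.1926
  x_2 = -3.0298 - 0.02*-30.2984 = -2.4239
  y_2 = -4.0963 - 0.02*-8.1926 = -3.9325
f(-2.4239, -3.9325) = 5*(-2.4239)^2 + 1*(-3.9325)^2 = 44.8401


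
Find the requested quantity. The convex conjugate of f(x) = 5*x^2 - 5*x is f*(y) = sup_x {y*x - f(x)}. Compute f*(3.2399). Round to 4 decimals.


f*(y) = sup_x {y*x - a*x^2 - b*x} = sup_x {(y-b)*x - a*x^2}
FOC: (y - b) - 2a*x = 0 => x* = (y - b)/(2a)
x* = (3.2399 + 5)/(2*5) = 0.824
f*(3.2399) = (y-b)^2/(4a) = (3.2399 + 5)^2/(4*5)
= 67.896/20 = 3.3948


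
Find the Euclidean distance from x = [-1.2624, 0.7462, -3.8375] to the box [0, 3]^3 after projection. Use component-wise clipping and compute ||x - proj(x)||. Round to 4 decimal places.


Project each component onto [0, 3].
clip(-1.2624) = 0.0, clip(0.7462) = 0.7462, clip(-3.8375) = 0.0
Projection = [0.0, 0.7462, 0.0]
Squared diffs: [1.5937, 0.0, 14.7264]
Distance = sqrt(16.3201) = 4.0398


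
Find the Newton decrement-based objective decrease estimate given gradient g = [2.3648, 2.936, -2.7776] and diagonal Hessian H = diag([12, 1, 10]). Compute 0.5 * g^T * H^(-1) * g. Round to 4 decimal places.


Step 1: H is diagonal, so H^(-1) * g = [0.1971, 2.936, -0.2778].
Step 2: g^T H^(-1) g = sum_i g_i^2 / H_ii
  = (2.3648)^2/12 + (2.936)^2/1 + (-2.7776)^2/10
  = 0.466 + 8.6201 + 0.7715 = 9.8576
Step 3: Objective decrease = 0.5 * g^T H^(-1) g = 4.9288


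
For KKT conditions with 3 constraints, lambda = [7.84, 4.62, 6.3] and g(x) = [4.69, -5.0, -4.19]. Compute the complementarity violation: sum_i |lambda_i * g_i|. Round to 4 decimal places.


KKT complementary slackness check:
lambda_1 * g_1 = 7.84 * 4.69 = 36.7696
lambda_2 * g_2 = 4.62 * -5.0 = -23.1
lambda_3 * g_3 = 6.3 * -4.19 = -26.397
Total violation = 36.7696 + 23.1 + 26.397 = 86.2666


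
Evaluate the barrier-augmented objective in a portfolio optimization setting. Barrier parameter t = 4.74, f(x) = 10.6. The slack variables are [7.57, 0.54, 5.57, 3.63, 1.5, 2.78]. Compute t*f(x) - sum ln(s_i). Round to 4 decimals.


Step 1: Compute log-barrier.
ln values: [2.0242, -0.6162, 1.7174, 1.2892, 0.4055, 1.0225]
phi = -(2.0242 - 0.6162 + 1.7174 + 1.2892 + 0.4055 + 1.0225) = -5.8426
Step 2: Compute augmented objective.
t*f(x) = 4.74*10.6 = 50.244
Total = 50.244 - 5.8426 = 44.4014


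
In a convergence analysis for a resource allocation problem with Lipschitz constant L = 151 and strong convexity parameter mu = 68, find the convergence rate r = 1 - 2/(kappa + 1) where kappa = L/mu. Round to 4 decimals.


Step 1: Compute the condition number.
kappa = L/mu = 151/68 = 2.2206
Step 2: Compute the convergence rate.
r = 1 - 2/(kappa + 1) = 1 - 2*mu/(L + mu) = (L - mu)/(L + mu) = 83/219 = 0.379


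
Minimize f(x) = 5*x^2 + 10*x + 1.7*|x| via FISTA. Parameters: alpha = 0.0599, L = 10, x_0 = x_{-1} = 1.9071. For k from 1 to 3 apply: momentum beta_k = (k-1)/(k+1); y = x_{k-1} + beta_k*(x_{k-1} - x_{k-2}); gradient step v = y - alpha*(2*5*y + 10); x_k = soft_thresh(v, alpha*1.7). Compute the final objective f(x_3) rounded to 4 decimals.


FISTA on f(x) = 5*x^2 + 10*x + 1.7*|x|
L = 10, alpha = 0.0599
Iteration 1: beta = 0.0, y = 1.9071 + 0.0*(1.9071 - 1.9071) = 1.9071
  grad(y) = 29.071, v = y - alpha*grad = 0.1657
  prox(v) = soft_thresh(0.1657, 0.1018) = 0.0639
Iteration 2: beta = 0.3333, y = 0.0639 + 0.3333*(0.0639 - 1.9071) = -0.5505
  grad(y) = 4.4952, v = y - alpha*grad = -0.8197
  prox(v) = soft_thresh(-0.8197, 0.1018) = -0.7179
Iteration 3: beta = 0.5, y = -0.7179 + 0.5*(-0.7179 - 0.0639) = -1.1088
  grad(y) = -1.0883, v = y - alpha*grad = -1.0436
  prox(v) = soft_thresh(-1.0436, 0.1018) = -0.9418
f(x_3) = 5*(-0.9418)^2 + 10*(-0.9418) + 1.7*|-0.9418| = -3.382


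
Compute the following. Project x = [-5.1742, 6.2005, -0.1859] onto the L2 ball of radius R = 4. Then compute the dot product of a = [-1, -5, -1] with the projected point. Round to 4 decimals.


Step 1: Compute ||x|| (intermediates to 6 decimals).
||x|| = sqrt((-5.1742)^2 + 6.2005^2 + (-0.1859)^2) = 8.077939
Step 2: Project.
Since ||x|| > R, scale = R/||x|| = 4/8.077939 = 0.495176, proj(x) = scale * x
proj(x) = [-2.56214, 3.070339, -0.092053]
Step 3: Dot product.
a^T * proj(x) = -1*(-2.56214) - 5*3.070339 - 1*(-0.092053) = -12.6975


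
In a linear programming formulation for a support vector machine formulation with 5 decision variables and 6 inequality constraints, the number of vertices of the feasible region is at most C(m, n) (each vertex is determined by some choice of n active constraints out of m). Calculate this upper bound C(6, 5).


Each vertex corresponds to some choice of n active constraints out of m, so the number of vertices is at most C(m, n) = m! / (n!(m-n)!).
m = 6, n = 5
Numerator: 6 * 5 * 4 * 3 * 2
Denominator: 5! = 120
C(6, 5) = 6


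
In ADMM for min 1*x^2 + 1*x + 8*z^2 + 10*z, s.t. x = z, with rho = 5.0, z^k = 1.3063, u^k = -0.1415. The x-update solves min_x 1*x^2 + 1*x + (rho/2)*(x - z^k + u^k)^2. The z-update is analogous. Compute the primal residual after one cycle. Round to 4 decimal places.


ADMM iteration with rho = 5.0, z^k = 1.3063, u^k = -0.1415
Step 1: x-update.
Minimize 1*x^2 + 1*x + (5.0/2)*(x - 1.3063 - 0.1415)^2
FOC: (2*1 + 5.0)*x = -1 + 5.0*(1.3063 + 0.1415)
x^{k+1} = 0.8913
Step 2: z-update.
Minimize 8*z^2 + 10*z + (5.0/2)*(0.8913 - z - 0.1415)^2
FOC: (2*8 + 5.0)*z = -10 + 5.0*(0.8913 - 0.1415)
z^{k+1} = -0.2977
Step 3: u-update.
u^{k+1} = -0.1415 + 0.8913 + 0.2977 = 1.0475
Step 4: Primal residual = |0.8913 + 0.2977| = 1.189


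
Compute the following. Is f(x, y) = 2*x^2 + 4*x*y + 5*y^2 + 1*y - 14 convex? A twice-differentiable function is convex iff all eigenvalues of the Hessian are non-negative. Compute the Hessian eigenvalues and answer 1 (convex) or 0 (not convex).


The Hessian of f(x,y) = 2*x^2 + 4*x*y + 5*y^2 + 1*y - 14 is:
H = [[4, 4], [4, 10]]
Trace = 4 + 10 = 14
Determinant = 4*10 - (4)^2 = 24
Discriminant = (14)^2 - 4*24 = 100.0
Eigenvalues: lambda_1 = 2.0, lambda_2 = 12.0
The function is convex.

1


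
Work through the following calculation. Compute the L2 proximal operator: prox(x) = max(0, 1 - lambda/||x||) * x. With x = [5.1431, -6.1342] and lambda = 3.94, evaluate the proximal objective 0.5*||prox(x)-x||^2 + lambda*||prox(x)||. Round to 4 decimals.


Step 1: Compute ||x||.
||x|| = 8.005
Step 2: Compute scaling factor.
scale = max(0, 1 - 3.94/8.005) = 0.5078
Step 3: prox(x) = [2.6117, -3.115]
||prox(x)|| = 4.065
Step 4: Proximal objective.
0.5*||prox-x||^2 = 7.7618
lambda*||prox|| = 16.0161
Total = 23.7779


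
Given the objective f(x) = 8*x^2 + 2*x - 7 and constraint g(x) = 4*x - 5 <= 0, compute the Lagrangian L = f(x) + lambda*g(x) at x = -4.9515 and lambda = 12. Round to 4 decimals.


Step 1: Evaluate f(x).
f(-4.9515) = 8*(-4.9515)^2 + 2*(-4.9515) - 7 = 179.2358
Step 2: Evaluate g(x).
g(-4.9515) = 4*-4.9515 - 5 = -24.806
Step 3: Compute Lagrangian.
L = 179.2358 + 12*-24.806 = -118.4362


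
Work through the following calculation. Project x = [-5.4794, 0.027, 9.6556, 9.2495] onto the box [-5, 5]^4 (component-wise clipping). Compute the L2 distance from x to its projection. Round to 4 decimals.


Project each component onto [-5, 5].
clip(-5.4794) = -5.0, clip(0.027) = 0.027, clip(9.6556) = 5.0, clip(9.2495) = 5.0
Projection = [-5.0, 0.027, 5.0, 5.0]
Squared diffs: [0.2298, 0.0, 21.6746, 18.0583]
Distance = sqrt(39.9627) = 6.3216


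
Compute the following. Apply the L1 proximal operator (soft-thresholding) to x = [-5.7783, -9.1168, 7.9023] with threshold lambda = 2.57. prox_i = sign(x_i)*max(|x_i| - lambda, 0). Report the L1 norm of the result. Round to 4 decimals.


Soft-thresholding with lambda = 2.57:
prox(-5.7783) = sign(-5.7783)*max(|-5.7783| - 2.57, 0) = -3.2083
prox(-9.1168) = sign(-9.1168)*max(|-9.1168| - 2.57, 0) = -6.5468
prox(7.9023) = sign(7.9023)*max(|7.9023| - 2.57, 0) = 5.3323
prox(x) = [-3.2083, -6.5468, 5.3323]
||prox(x)||_1 = 3.2083 + 6.5468 + 5.3323 = 15.0874


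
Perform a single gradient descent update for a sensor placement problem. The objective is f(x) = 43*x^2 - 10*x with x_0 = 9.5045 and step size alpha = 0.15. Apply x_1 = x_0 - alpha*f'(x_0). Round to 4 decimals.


We compute the gradient at x_0 and apply the update.
f'(x) = 86*x - 10
f'(9.5045) = 86*9.5045 - 10 = 807.387
x_1 = 9.5045 - 0.15*807.387 = -111.6036


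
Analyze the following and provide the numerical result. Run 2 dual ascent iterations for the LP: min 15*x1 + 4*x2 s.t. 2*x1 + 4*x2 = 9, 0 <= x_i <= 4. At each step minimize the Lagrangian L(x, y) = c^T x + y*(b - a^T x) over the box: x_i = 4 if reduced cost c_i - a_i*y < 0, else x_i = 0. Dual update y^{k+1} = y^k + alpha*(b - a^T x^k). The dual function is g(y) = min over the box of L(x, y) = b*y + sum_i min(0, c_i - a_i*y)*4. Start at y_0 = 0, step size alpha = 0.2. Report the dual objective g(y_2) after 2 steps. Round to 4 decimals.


Dual ascent for LP: min 15*x1 + 4*x2, 2*x1 + 4*x2 = 9, 0 <= x_i <= 4
Step 1: y^k = 0.0, reduced costs: (15.0, 4.0)
  x^k = (0.0, 0.0), subgradient = b - a^T x = 9.0
  y^{k+1} = 0.0 + 0.2*9.0 = 1.8
Step 2: y^k = 1.8, reduced costs: (11.4, -3.2)
  x^k = (0.0, 4.0), subgradient = b - a^T x = -7.0
  y^{k+1} = 1.8 + 0.2*-7.0 = 0.4
Dual objective at y_2 = 0.4: reduced costs (14.2, 2.4), box minimizer x = (0.0, 0.0)
g(y_2) = b*y + (c1 - a1*y)*x1 + (c2 - a2*y)*x2 = 9*0.4 + 14.2*0.0 + 2.4*0.0 = 3.6 + 0.0 + 0.0 = 3.6


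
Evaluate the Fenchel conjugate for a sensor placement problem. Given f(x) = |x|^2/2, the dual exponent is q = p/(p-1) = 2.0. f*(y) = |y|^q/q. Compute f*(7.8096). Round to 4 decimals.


The conjugate exponent q satisfies 1/p + 1/q = 1.
p = 2, so q = 2/(2 - 1) = 2.0
|y|^q = 7.8096^2.0 = 60.9899
f*(7.8096) = 60.9899 / 2.0 = 30.4949


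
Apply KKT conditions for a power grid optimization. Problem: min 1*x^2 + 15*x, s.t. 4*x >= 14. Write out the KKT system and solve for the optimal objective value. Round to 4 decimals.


Step 1: Try lambda = 0 (constraint inactive).
x_unc = -15/(2*1) = -7.5
Check: 4*-7.5 = -30.0 < 14 -- violated!
Step 2: Constraint must be active: 4*x = 14
x* = 14/4 = 3.5
lambda = (2*1*3.5 + 15)/4 = 5.5
Step 3: Compute optimal value.
f(x*) = 1*3.5^2 + 15*3.5 = 64.75


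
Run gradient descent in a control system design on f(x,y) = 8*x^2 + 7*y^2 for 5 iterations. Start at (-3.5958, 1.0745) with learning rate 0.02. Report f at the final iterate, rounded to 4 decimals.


Gradient descent on f(x,y) = 8*x^2 + 7*y^2.
Starting point: (-3.5958, 1.0745), alpha = 0.02
Step 1: grad_x = 2*8*-3.5958 = -57.5328, grad_y = 2*7*1.0745 = 15.043
  x_1 = -3.5958 - 0.02*-57.5328 = -2.4451
  y_1 = 1.0745 - 0.02*15.043 = 0.7736
Step 2: grad_x = 2*8*-2.4451 = -39.1223, grad_y = 2*7*0.7736 = 10.831
  x_2 = -2.4451 - 0.02*-39.1223 = -1.6627
  y_2 = 0.7736 - 0.02*10.831 = 0.557
Step 3: grad_x = 2*8*-1.6627 = -26.6032, grad_y = 2*7*0.557 = 7.7983
  x_3 = -1.6627 - 0.02*-26.6032 = -1.1306
  y_3 = 0.557 - 0.02*7.7983 = 0.4011
Step 4: grad_x = 2*8*-1.1306 = -18.0902, grad_y = 2*7*0.4011 = 5.6148
  x_4 = -1.1306 - 0.02*-18.0902 = -0.7688
  y_4 = 0.4011 - 0.02*5.6148 = 0.2888
Step 5: grad_x = 2*8*-0.7688 = -12.3013, grad_y = 2*7*0.2888 = 4.0426
  x_5 = -0.7688 - 0.02*-12.3013 = -0.5228
  y_5 = 0.2888 - 0.02*4.0426 = 0.2079
f(-0.5228, 0.2079) = 8*(-0.5228)^2 + 7*0.2079^2 = 2.4892


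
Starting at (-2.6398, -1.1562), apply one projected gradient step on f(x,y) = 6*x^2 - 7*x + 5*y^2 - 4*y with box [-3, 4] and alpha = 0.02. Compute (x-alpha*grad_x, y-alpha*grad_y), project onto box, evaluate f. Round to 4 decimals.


Step 1: Compute gradient at (-2.6398, -1.1562).
grad_x = 2*6*-2.6398 - 7 = -38.6776
grad_y = 2*5*-1.1562 - 4 = -15.562
Step 2: Gradient step.
x_raw = -2.6398 - 0.02*-38.6776 = -1.8662
y_raw = -1.1562 - 0.02*-15.562 = -0.845
Step 3: Project onto [-3, 4].
x_proj = clip(-1.8662) = -1.8662
y_proj = clip(-0.845) = -0.845
Step 4: Evaluate f.
f(-1.8662, -0.845) = 40.9107


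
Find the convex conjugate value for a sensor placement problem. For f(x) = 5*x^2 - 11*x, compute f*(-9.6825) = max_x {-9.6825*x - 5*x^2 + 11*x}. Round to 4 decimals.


f*(y) = sup_x {y*x - a*x^2 - b*x} = sup_x {(y-b)*x - a*x^2}
FOC: (y - b) - 2a*x = 0 => x* = (y - b)/(2a)
x* = (-9.6825 + 11)/(2*5) = 0.1318
f*(-9.6825) = (y-b)^2/(4a) = (-9.6825 + 11)^2/(4*5)
= 1.7358/20 = 0.0868


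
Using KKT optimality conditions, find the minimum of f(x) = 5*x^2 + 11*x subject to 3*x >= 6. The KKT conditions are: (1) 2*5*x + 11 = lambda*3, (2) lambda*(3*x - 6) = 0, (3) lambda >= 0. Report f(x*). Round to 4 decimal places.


Step 1: Try lambda = 0 (constraint inactive).
x_unc = -11/(2*5) = -1.1
Check: 3*-1.1 = -3.3 < 6 -- violated!
Step 2: Constraint must be active: 3*x = 6
x* = 6/3 = 2.0
lambda = (2*5*2.0 + 11)/3 = 10.3333
Step 3: Compute optimal value.
f(x*) = 5*2.0^2 + 11*2.0 = 42.0


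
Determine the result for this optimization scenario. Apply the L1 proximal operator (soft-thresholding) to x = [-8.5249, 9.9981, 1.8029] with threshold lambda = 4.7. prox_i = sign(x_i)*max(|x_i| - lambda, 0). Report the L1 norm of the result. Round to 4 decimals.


Soft-thresholding with lambda = 4.7:
prox(-8.5249) = sign(-8.5249)*max(|-8.5249| - 4.7, 0) = -3.8249
prox(9.9981) = sign(9.9981)*max(|9.9981| - 4.7, 0) = 5.2981
prox(1.8029) = sign(1.8029)*max(|1.8029| - 4.7, 0) = 0.0
prox(x) = [-3.8249, 5.2981, 0.0]
||prox(x)||_1 = 3.8249 + 5.2981 + 0.0 = 9.123


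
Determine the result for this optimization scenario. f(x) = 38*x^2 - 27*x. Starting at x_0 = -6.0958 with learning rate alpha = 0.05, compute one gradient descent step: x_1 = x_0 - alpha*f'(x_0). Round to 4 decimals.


We compute the gradient at x_0 and apply the update.
f'(x) = 76*x - 27
f'(-6.0958) = 76*-6.0958 - 27 = -490.2808
x_1 = -6.0958 - 0.05*-490.2808 = 18.4182


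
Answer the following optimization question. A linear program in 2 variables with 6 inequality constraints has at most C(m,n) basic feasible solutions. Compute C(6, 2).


Each vertex corresponds to some choice of n active constraints out of m, so the number of vertices is at most C(m, n) = m! / (n!(m-n)!).
m = 6, n = 2
Numerator: 6 * 5
Denominator: 2! = 2
C(6, 2) = 15


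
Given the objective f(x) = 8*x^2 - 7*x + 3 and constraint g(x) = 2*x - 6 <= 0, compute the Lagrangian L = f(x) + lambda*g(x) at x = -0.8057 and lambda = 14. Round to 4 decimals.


Step 1: Evaluate f(x).
f(-0.8057) = 8*(-0.8057)^2 - 7*(-0.8057) + 3 = 13.8331
Step 2: Evaluate g(x).
g(-0.8057) = 2*-0.8057 - 6 = -7.6114
Step 3: Compute Lagrangian.
L = 13.8331 + 14*-7.6114 = -92.7265


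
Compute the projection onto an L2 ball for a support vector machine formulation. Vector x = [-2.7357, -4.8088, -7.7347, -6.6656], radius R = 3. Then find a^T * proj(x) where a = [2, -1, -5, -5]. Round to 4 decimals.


Step 1: Compute ||x|| (intermediates to 6 decimals).
||x|| = sqrt((-2.7357)^2 + (-4.8088)^2 + (-7.7347)^2 + (-6.6656)^2) = 11.613114
Step 2: Project.
Since ||x|| > R, scale = R/||x|| = 3/11.613114 = 0.258329, proj(x) = scale * x
proj(x) = [-0.706711, -1.242252, -1.998097, -1.721918]
Step 3: Dot product.
a^T * proj(x) = 2*(-0.706711) - 1*(-1.242252) - 5*(-1.998097) - 5*(-1.721918) = 18.4289


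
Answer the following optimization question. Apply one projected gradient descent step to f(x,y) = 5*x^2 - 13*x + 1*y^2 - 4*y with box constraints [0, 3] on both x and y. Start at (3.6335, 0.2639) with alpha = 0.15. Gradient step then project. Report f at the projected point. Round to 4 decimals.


Step 1: Compute gradient at (3.6335, 0.2639).
grad_x = 2*5*3.6335 - 13 = 23.335
grad_y = 2*1*0.2639 - 4 = -3.4722
Step 2: Gradient step.
x_raw = 3.6335 - 0.15*23.335 = 0.1333
y_raw = 0.2639 - 0.15*-3.4722 = 0.7847
Step 3: Project onto [0, 3].
x_proj = clip(0.1333) = 0.1333
y_proj = clip(0.7847) = 0.7847
Step 4: Evaluate f.
f(0.1333, 0.7847) = -4.1666
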